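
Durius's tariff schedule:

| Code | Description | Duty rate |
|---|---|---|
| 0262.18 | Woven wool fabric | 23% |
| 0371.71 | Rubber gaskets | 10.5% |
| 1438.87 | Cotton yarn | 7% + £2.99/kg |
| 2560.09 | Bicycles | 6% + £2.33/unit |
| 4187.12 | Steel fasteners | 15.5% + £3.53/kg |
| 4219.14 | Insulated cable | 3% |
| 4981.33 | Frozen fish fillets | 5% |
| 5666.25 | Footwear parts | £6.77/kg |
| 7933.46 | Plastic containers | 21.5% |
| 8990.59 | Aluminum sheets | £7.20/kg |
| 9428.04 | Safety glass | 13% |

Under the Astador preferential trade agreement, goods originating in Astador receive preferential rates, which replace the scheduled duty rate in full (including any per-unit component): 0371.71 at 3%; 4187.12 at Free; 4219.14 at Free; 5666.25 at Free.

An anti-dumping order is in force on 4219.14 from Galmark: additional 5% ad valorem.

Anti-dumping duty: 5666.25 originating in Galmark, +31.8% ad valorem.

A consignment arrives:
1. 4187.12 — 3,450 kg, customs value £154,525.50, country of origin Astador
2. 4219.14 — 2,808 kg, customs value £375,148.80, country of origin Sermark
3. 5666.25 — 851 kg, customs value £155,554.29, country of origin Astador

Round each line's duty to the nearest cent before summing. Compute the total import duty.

Line 1 (4187.12, Astador, 3,450 kg, £154,525.50):
Base rate for 4187.12 is 15.5% + £3.53/kg.
Origin Astador qualifies under the Durius–Astador agreement and 4187.12 is covered: preferential rate Free applies instead.
Duty = £154,525.50 × 0% = £0.00.
Line 2 (4219.14, Sermark, 2,808 kg, £375,148.80):
Base rate for 4219.14 is 3%.
4219.14 has an FTA preferential rate, but origin Sermark is not Astador; base rate stands.
The additional-duty order on 4219.14 targets Galmark, not Sermark; it does not apply.
Duty = £375,148.80 × 3% = £11,254.46.
Line 3 (5666.25, Astador, 851 kg, £155,554.29):
Base rate for 5666.25 is £6.77/kg.
Origin Astador qualifies under the Durius–Astador agreement and 5666.25 is covered: preferential rate Free applies instead.
The additional-duty order on 5666.25 targets Galmark, not Astador; it does not apply.
Duty = £155,554.29 × 0% = £0.00.
Total = £0.00 + £11,254.46 + £0.00 = £11,254.46.

£11,254.46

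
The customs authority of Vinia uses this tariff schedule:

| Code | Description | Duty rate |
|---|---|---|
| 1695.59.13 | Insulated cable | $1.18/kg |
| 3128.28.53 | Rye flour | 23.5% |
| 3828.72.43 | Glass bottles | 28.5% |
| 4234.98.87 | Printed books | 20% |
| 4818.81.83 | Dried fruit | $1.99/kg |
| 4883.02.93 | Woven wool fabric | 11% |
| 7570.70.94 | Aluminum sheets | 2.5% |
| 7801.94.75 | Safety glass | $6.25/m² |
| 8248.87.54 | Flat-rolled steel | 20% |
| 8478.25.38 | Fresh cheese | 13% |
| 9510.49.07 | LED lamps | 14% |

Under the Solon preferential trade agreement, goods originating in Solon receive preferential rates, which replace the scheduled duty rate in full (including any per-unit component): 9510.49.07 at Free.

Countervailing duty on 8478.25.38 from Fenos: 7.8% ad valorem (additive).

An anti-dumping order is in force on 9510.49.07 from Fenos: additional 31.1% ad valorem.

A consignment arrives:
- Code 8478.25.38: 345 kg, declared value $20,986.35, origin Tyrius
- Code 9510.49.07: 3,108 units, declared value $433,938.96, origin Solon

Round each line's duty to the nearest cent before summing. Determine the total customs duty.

$2,728.23

Line 1 (8478.25.38, Tyrius, 345 kg, $20,986.35):
Base rate for 8478.25.38 is 13%.
The additional-duty order on 8478.25.38 targets Fenos, not Tyrius; it does not apply.
Duty = $20,986.35 × 13% = $2,728.23.
Line 2 (9510.49.07, Solon, 3,108 units, $433,938.96):
Base rate for 9510.49.07 is 14%.
Origin Solon qualifies under the Vinia–Solon agreement and 9510.49.07 is covered: preferential rate Free applies instead.
The additional-duty order on 9510.49.07 targets Fenos, not Solon; it does not apply.
Duty = $433,938.96 × 0% = $0.00.
Total = $2,728.23 + $0.00 = $2,728.23.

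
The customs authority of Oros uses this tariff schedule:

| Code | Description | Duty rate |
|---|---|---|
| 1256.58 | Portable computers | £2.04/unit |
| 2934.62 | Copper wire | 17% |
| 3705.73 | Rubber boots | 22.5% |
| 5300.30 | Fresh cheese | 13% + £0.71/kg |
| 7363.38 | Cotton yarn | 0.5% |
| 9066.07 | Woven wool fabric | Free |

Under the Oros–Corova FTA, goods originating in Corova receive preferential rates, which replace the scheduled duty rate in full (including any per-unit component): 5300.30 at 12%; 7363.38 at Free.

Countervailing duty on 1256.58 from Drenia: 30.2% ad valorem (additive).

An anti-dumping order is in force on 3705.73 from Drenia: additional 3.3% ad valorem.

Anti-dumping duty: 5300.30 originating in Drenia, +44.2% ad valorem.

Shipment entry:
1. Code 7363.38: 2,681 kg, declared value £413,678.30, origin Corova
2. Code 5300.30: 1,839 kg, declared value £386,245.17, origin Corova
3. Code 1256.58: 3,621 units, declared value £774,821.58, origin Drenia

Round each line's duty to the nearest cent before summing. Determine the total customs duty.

£287,732.38

Line 1 (7363.38, Corova, 2,681 kg, £413,678.30):
Base rate for 7363.38 is 0.5%.
Origin Corova qualifies under the Oros–Corova agreement and 7363.38 is covered: preferential rate Free applies instead.
Duty = £413,678.30 × 0% = £0.00.
Line 2 (5300.30, Corova, 1,839 kg, £386,245.17):
Base rate for 5300.30 is 13% + £0.71/kg.
Origin Corova qualifies under the Oros–Corova agreement and 5300.30 is covered: preferential rate 12% applies instead.
The additional-duty order on 5300.30 targets Drenia, not Corova; it does not apply.
Duty = £386,245.17 × 12% = £46,349.42.
Line 3 (1256.58, Drenia, 3,621 units, £774,821.58):
Base rate for 1256.58 is £2.04/unit.
Additional duty on 1256.58 from Drenia: +30.2% ad valorem. Applied ad valorem rate = 30.2%.
Duty = £774,821.58 × 30.2% + 3,621 × £2.04 = £241,382.96.
Total = £0.00 + £46,349.42 + £241,382.96 = £287,732.38.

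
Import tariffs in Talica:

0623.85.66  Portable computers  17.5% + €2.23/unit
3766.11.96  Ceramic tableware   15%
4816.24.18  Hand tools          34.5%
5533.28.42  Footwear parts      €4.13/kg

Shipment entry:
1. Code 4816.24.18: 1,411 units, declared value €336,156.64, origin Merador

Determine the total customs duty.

€115,974.04

Line 1 (4816.24.18, Merador, 1,411 units, €336,156.64):
Base rate for 4816.24.18 is 34.5%.
Duty = €336,156.64 × 34.5% = €115,974.04.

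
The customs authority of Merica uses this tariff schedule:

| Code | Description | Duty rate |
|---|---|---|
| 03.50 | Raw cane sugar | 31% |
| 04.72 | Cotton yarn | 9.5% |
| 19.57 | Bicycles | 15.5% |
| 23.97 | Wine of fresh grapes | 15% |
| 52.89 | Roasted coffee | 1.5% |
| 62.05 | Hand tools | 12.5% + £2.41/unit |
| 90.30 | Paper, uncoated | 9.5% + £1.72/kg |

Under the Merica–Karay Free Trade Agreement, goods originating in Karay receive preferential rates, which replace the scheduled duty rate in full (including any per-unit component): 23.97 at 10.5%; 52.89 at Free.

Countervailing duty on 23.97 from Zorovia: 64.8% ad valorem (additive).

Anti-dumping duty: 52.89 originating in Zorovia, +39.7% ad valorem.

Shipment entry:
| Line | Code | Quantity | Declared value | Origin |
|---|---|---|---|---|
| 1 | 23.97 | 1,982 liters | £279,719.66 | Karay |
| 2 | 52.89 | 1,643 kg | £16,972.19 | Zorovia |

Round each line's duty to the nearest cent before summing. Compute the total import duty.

Line 1 (23.97, Karay, 1,982 liters, £279,719.66):
Base rate for 23.97 is 15%.
Origin Karay qualifies under the Merica–Karay agreement and 23.97 is covered: preferential rate 10.5% applies instead.
The additional-duty order on 23.97 targets Zorovia, not Karay; it does not apply.
Duty = £279,719.66 × 10.5% = £29,370.56.
Line 2 (52.89, Zorovia, 1,643 kg, £16,972.19):
Base rate for 52.89 is 1.5%.
52.89 has an FTA preferential rate, but origin Zorovia is not Karay; base rate stands.
Additional duty on 52.89 from Zorovia: +39.7%. Applied ad valorem rate: 1.5% + 39.7% = 41.2%.
Duty = £16,972.19 × 41.2% = £6,992.54.
Total = £29,370.56 + £6,992.54 = £36,363.10.

£36,363.10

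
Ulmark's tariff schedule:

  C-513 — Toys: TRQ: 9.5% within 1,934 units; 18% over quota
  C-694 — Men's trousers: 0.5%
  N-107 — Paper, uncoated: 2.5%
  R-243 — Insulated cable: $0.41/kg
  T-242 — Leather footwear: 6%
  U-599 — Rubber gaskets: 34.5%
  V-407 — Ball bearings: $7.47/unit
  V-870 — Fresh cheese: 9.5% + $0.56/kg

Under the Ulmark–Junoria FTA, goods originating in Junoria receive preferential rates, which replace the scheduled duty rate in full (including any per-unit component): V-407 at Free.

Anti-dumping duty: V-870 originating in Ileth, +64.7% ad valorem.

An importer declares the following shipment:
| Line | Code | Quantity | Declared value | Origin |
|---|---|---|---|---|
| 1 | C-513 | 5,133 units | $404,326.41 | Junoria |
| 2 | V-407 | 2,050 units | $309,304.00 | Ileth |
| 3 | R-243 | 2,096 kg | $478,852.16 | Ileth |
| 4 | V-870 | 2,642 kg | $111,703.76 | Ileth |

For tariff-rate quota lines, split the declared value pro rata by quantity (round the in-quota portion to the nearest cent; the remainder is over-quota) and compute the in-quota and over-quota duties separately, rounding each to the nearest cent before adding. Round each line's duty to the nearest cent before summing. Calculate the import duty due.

$160,366.32

Line 1 (C-513, Junoria, 5,133 units, $404,326.41):
Code C-513 is under a tariff-rate quota (threshold 1,934 units). In-quota: 1,934 units at 9.5%; over-quota: 3,199 units at 18%.
Pro-rata value split: in-quota = $404,326.41 × 1,934/5,133 = $152,341.18; over-quota = $404,326.41 − $152,341.18 = $251,985.23.
In-quota duty = $152,341.18 × 9.5% = $14,472.41. Over-quota duty = $251,985.23 × 18% = $45,357.34.
Line duty = $14,472.41 + $45,357.34 = $59,829.75.
Line 2 (V-407, Ileth, 2,050 units, $309,304.00):
Base rate for V-407 is $7.47/unit.
V-407 has an FTA preferential rate, but origin Ileth is not Junoria; base rate stands.
Duty = 2,050 × $7.47 = $15,313.50.
Line 3 (R-243, Ileth, 2,096 kg, $478,852.16):
Base rate for R-243 is $0.41/kg.
Duty = 2,096 × $0.41 = $859.36.
Line 4 (V-870, Ileth, 2,642 kg, $111,703.76):
Base rate for V-870 is 9.5% + $0.56/kg.
Additional duty on V-870 from Ileth: +64.7%. Applied ad valorem rate: 9.5% + 64.7% = 74.2%.
Duty = $111,703.76 × 74.2% + 2,642 × $0.56 = $84,363.71.
Total = $59,829.75 + $15,313.50 + $859.36 + $84,363.71 = $160,366.32.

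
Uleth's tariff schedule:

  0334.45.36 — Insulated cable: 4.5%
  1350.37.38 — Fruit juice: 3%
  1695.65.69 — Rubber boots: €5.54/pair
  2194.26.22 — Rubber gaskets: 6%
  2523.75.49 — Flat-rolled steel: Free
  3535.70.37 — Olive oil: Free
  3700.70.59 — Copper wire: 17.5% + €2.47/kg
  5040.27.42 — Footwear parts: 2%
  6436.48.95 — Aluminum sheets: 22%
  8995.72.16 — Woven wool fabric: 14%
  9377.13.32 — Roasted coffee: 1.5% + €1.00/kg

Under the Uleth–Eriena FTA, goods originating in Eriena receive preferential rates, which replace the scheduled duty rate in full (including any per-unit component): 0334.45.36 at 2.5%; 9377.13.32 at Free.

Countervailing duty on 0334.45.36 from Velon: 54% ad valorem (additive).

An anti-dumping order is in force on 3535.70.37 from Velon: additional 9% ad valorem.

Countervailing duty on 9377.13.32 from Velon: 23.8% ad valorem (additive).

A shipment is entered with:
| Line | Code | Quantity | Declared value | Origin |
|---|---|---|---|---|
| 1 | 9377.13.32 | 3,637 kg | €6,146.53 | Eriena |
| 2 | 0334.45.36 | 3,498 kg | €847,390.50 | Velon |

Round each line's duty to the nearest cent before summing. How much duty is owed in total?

Line 1 (9377.13.32, Eriena, 3,637 kg, €6,146.53):
Base rate for 9377.13.32 is 1.5% + €1.00/kg.
Origin Eriena qualifies under the Uleth–Eriena agreement and 9377.13.32 is covered: preferential rate Free applies instead.
The additional-duty order on 9377.13.32 targets Velon, not Eriena; it does not apply.
Duty = €6,146.53 × 0% = €0.00.
Line 2 (0334.45.36, Velon, 3,498 kg, €847,390.50):
Base rate for 0334.45.36 is 4.5%.
0334.45.36 has an FTA preferential rate, but origin Velon is not Eriena; base rate stands.
Additional duty on 0334.45.36 from Velon: +54%. Applied ad valorem rate: 4.5% + 54% = 58.5%.
Duty = €847,390.50 × 58.5% = €495,723.44.
Total = €0.00 + €495,723.44 = €495,723.44.

€495,723.44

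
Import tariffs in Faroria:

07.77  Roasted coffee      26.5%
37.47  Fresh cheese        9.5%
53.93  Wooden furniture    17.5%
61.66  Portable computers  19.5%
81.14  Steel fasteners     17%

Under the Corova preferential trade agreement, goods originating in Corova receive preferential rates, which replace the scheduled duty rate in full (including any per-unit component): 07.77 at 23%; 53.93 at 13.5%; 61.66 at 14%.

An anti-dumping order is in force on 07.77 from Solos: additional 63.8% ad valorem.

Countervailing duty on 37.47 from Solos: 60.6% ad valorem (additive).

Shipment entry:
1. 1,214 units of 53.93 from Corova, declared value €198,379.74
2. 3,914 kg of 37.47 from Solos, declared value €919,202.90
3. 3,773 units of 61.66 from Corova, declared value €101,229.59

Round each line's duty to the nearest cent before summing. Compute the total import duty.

€685,314.63

Line 1 (53.93, Corova, 1,214 units, €198,379.74):
Base rate for 53.93 is 17.5%.
Origin Corova qualifies under the Faroria–Corova agreement and 53.93 is covered: preferential rate 13.5% applies instead.
Duty = €198,379.74 × 13.5% = €26,781.26.
Line 2 (37.47, Solos, 3,914 kg, €919,202.90):
Base rate for 37.47 is 9.5%.
Additional duty on 37.47 from Solos: +60.6%. Applied ad valorem rate: 9.5% + 60.6% = 70.1%.
Duty = €919,202.90 × 70.1% = €644,361.23.
Line 3 (61.66, Corova, 3,773 units, €101,229.59):
Base rate for 61.66 is 19.5%.
Origin Corova qualifies under the Faroria–Corova agreement and 61.66 is covered: preferential rate 14% applies instead.
Duty = €101,229.59 × 14% = €14,172.14.
Total = €26,781.26 + €644,361.23 + €14,172.14 = €685,314.63.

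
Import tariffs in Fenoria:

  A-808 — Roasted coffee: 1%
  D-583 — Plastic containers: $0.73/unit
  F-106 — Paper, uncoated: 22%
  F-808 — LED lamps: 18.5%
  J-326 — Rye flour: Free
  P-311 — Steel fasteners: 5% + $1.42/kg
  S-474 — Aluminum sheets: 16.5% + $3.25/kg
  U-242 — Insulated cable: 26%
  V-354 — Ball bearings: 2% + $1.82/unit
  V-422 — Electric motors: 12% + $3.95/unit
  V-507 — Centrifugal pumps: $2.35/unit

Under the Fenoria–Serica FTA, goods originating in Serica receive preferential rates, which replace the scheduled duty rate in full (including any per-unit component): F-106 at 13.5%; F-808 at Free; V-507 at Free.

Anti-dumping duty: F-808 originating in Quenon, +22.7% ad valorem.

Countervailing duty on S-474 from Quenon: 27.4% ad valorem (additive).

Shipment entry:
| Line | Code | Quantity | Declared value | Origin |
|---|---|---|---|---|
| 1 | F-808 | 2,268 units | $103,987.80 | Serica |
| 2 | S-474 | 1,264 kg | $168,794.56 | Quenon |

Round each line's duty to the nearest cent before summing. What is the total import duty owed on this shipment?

Line 1 (F-808, Serica, 2,268 units, $103,987.80):
Base rate for F-808 is 18.5%.
Origin Serica qualifies under the Fenoria–Serica agreement and F-808 is covered: preferential rate Free applies instead.
The additional-duty order on F-808 targets Quenon, not Serica; it does not apply.
Duty = $103,987.80 × 0% = $0.00.
Line 2 (S-474, Quenon, 1,264 kg, $168,794.56):
Base rate for S-474 is 16.5% + $3.25/kg.
Additional duty on S-474 from Quenon: +27.4%. Applied ad valorem rate: 16.5% + 27.4% = 43.9%.
Duty = $168,794.56 × 43.9% + 1,264 × $3.25 = $78,208.81.
Total = $0.00 + $78,208.81 = $78,208.81.

$78,208.81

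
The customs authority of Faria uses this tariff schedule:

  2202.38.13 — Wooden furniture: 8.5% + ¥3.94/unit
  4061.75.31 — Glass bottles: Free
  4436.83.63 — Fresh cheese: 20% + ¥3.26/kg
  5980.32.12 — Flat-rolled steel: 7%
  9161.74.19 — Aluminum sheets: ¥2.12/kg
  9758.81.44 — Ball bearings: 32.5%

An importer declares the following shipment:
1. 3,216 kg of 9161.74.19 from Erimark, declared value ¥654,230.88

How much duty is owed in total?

Line 1 (9161.74.19, Erimark, 3,216 kg, ¥654,230.88):
Base rate for 9161.74.19 is ¥2.12/kg.
Duty = 3,216 × ¥2.12 = ¥6,817.92.

¥6,817.92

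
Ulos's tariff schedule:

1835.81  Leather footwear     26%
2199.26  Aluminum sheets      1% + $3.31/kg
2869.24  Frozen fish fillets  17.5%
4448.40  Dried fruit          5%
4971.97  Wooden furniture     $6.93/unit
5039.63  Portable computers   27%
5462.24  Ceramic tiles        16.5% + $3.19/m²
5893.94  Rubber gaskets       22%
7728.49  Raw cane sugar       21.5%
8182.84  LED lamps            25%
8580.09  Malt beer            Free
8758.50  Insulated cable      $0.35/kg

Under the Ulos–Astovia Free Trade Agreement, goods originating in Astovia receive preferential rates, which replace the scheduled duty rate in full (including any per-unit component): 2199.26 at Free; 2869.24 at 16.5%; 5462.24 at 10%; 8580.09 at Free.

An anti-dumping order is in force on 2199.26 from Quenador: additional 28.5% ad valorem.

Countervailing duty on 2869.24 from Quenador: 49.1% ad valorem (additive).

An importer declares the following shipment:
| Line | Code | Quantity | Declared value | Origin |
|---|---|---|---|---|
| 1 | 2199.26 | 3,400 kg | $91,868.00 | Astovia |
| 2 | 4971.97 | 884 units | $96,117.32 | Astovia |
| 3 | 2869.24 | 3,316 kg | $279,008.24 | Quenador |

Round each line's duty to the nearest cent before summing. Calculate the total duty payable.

$191,945.61

Line 1 (2199.26, Astovia, 3,400 kg, $91,868.00):
Base rate for 2199.26 is 1% + $3.31/kg.
Origin Astovia qualifies under the Ulos–Astovia agreement and 2199.26 is covered: preferential rate Free applies instead.
The additional-duty order on 2199.26 targets Quenador, not Astovia; it does not apply.
Duty = $91,868.00 × 0% = $0.00.
Line 2 (4971.97, Astovia, 884 units, $96,117.32):
Base rate for 4971.97 is $6.93/unit.
Origin Astovia is the FTA partner but 4971.97 is not on the preference list; base rate stands.
Duty = 884 × $6.93 = $6,126.12.
Line 3 (2869.24, Quenador, 3,316 kg, $279,008.24):
Base rate for 2869.24 is 17.5%.
2869.24 has an FTA preferential rate, but origin Quenador is not Astovia; base rate stands.
Additional duty on 2869.24 from Quenador: +49.1%. Applied ad valorem rate: 17.5% + 49.1% = 66.6%.
Duty = $279,008.24 × 66.6% = $185,819.49.
Total = $0.00 + $6,126.12 + $185,819.49 = $191,945.61.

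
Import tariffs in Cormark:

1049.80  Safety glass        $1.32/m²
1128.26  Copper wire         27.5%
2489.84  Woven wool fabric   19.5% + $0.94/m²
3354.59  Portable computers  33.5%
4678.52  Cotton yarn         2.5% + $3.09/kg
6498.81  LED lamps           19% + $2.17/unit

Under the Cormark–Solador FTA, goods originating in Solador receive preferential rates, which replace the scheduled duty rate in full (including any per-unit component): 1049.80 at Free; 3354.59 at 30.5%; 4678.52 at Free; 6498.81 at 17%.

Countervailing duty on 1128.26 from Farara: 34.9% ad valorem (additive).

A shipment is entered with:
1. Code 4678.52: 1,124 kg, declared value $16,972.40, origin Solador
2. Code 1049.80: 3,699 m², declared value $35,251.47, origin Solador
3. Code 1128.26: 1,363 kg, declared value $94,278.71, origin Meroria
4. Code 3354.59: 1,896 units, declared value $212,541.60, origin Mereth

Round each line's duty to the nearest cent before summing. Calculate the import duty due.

$97,128.09

Line 1 (4678.52, Solador, 1,124 kg, $16,972.40):
Base rate for 4678.52 is 2.5% + $3.09/kg.
Origin Solador qualifies under the Cormark–Solador agreement and 4678.52 is covered: preferential rate Free applies instead.
Duty = $16,972.40 × 0% = $0.00.
Line 2 (1049.80, Solador, 3,699 m², $35,251.47):
Base rate for 1049.80 is $1.32/m².
Origin Solador qualifies under the Cormark–Solador agreement and 1049.80 is covered: preferential rate Free applies instead.
Duty = $35,251.47 × 0% = $0.00.
Line 3 (1128.26, Meroria, 1,363 kg, $94,278.71):
Base rate for 1128.26 is 27.5%.
The additional-duty order on 1128.26 targets Farara, not Meroria; it does not apply.
Duty = $94,278.71 × 27.5% = $25,926.65.
Line 4 (3354.59, Mereth, 1,896 units, $212,541.60):
Base rate for 3354.59 is 33.5%.
3354.59 has an FTA preferential rate, but origin Mereth is not Solador; base rate stands.
Duty = $212,541.60 × 33.5% = $71,201.44.
Total = $0.00 + $0.00 + $25,926.65 + $71,201.44 = $97,128.09.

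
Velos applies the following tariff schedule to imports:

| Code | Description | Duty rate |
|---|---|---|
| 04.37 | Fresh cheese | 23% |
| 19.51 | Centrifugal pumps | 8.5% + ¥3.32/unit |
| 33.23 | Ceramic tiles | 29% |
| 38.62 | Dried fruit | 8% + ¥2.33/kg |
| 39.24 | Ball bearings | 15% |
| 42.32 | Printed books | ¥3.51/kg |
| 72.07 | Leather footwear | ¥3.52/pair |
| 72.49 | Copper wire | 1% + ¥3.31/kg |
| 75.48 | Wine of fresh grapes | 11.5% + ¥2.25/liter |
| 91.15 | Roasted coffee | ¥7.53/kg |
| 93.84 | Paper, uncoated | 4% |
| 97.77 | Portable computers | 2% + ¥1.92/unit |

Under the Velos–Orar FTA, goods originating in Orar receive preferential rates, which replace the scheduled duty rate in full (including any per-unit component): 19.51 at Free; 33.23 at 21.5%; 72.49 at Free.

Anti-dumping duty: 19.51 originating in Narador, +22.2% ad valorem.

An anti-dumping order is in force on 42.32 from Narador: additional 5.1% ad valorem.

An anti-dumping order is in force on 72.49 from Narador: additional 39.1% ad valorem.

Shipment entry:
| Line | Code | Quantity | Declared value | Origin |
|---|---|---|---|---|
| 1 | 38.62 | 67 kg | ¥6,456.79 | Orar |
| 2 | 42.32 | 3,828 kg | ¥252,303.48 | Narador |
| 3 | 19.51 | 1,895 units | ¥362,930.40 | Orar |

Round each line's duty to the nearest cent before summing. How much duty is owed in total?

Line 1 (38.62, Orar, 67 kg, ¥6,456.79):
Base rate for 38.62 is 8% + ¥2.33/kg.
Origin Orar is the FTA partner but 38.62 is not on the preference list; base rate stands.
Duty = ¥6,456.79 × 8% + 67 × ¥2.33 = ¥672.65.
Line 2 (42.32, Narador, 3,828 kg, ¥252,303.48):
Base rate for 42.32 is ¥3.51/kg.
Additional duty on 42.32 from Narador: +5.1% ad valorem. Applied ad valorem rate = 5.1%.
Duty = ¥252,303.48 × 5.1% + 3,828 × ¥3.51 = ¥26,303.76.
Line 3 (19.51, Orar, 1,895 units, ¥362,930.40):
Base rate for 19.51 is 8.5% + ¥3.32/unit.
Origin Orar qualifies under the Velos–Orar agreement and 19.51 is covered: preferential rate Free applies instead.
The additional-duty order on 19.51 targets Narador, not Orar; it does not apply.
Duty = ¥362,930.40 × 0% = ¥0.00.
Total = ¥672.65 + ¥26,303.76 + ¥0.00 = ¥26,976.41.

¥26,976.41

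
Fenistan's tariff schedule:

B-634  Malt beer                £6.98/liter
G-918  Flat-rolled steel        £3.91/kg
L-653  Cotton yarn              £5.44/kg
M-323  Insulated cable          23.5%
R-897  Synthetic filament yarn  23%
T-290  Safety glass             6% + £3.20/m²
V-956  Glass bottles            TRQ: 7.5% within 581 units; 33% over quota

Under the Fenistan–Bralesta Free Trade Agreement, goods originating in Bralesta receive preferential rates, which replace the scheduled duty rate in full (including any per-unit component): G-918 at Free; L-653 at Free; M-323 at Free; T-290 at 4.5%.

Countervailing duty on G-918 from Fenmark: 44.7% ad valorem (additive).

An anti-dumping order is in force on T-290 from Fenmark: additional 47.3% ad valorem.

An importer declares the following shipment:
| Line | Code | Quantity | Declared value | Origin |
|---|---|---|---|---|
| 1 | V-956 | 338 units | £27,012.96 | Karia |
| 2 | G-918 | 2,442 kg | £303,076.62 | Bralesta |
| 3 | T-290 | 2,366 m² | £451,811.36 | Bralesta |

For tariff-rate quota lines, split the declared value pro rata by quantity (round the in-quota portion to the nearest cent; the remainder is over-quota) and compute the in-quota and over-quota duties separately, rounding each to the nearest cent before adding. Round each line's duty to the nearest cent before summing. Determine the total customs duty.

Line 1 (V-956, Karia, 338 units, £27,012.96):
Code V-956 is under a tariff-rate quota (threshold 581 units). Quantity 338 units is within the quota, so the in-quota rate 7.5% applies to the full value.
Duty = £27,012.96 × 7.5% = £2,025.97.
Line 2 (G-918, Bralesta, 2,442 kg, £303,076.62):
Base rate for G-918 is £3.91/kg.
Origin Bralesta qualifies under the Fenistan–Bralesta agreement and G-918 is covered: preferential rate Free applies instead.
The additional-duty order on G-918 targets Fenmark, not Bralesta; it does not apply.
Duty = £303,076.62 × 0% = £0.00.
Line 3 (T-290, Bralesta, 2,366 m², £451,811.36):
Base rate for T-290 is 6% + £3.20/m².
Origin Bralesta qualifies under the Fenistan–Bralesta agreement and T-290 is covered: preferential rate 4.5% applies instead.
The additional-duty order on T-290 targets Fenmark, not Bralesta; it does not apply.
Duty = £451,811.36 × 4.5% = £20,331.51.
Total = £2,025.97 + £0.00 + £20,331.51 = £22,357.48.

£22,357.48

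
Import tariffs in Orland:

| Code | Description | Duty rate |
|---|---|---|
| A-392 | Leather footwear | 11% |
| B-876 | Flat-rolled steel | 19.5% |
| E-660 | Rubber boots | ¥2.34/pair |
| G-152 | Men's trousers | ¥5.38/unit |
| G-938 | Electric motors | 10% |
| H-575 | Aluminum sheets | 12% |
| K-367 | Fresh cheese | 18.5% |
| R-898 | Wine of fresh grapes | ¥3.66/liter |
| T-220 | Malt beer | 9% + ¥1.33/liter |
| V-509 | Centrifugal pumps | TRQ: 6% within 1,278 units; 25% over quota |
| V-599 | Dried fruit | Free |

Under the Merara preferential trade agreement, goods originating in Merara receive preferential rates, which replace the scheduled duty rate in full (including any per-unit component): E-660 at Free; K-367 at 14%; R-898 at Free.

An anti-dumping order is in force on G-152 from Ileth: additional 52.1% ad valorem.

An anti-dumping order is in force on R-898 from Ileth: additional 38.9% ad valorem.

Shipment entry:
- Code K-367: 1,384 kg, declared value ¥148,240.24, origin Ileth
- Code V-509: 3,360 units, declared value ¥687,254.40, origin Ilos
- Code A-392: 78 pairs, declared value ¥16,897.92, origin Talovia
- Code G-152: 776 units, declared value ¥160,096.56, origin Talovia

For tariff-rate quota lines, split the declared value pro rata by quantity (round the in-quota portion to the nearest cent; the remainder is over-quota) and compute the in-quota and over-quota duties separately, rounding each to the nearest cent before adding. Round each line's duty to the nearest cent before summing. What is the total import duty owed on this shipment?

Line 1 (K-367, Ileth, 1,384 kg, ¥148,240.24):
Base rate for K-367 is 18.5%.
K-367 has an FTA preferential rate, but origin Ileth is not Merara; base rate stands.
Duty = ¥148,240.24 × 18.5% = ¥27,424.44.
Line 2 (V-509, Ilos, 3,360 units, ¥687,254.40):
Code V-509 is under a tariff-rate quota (threshold 1,278 units). In-quota: 1,278 units at 6%; over-quota: 2,082 units at 25%.
Pro-rata value split: in-quota = ¥687,254.40 × 1,278/3,360 = ¥261,402.12; over-quota = ¥687,254.40 − ¥261,402.12 = ¥425,852.28.
In-quota duty = ¥261,402.12 × 6% = ¥15,684.13. Over-quota duty = ¥425,852.28 × 25% = ¥106,463.07.
Line duty = ¥15,684.13 + ¥106,463.07 = ¥122,147.20.
Line 3 (A-392, Talovia, 78 pairs, ¥16,897.92):
Base rate for A-392 is 11%.
Duty = ¥16,897.92 × 11% = ¥1,858.77.
Line 4 (G-152, Talovia, 776 units, ¥160,096.56):
Base rate for G-152 is ¥5.38/unit.
The additional-duty order on G-152 targets Ileth, not Talovia; it does not apply.
Duty = 776 × ¥5.38 = ¥4,174.88.
Total = ¥27,424.44 + ¥122,147.20 + ¥1,858.77 + ¥4,174.88 = ¥155,605.29.

¥155,605.29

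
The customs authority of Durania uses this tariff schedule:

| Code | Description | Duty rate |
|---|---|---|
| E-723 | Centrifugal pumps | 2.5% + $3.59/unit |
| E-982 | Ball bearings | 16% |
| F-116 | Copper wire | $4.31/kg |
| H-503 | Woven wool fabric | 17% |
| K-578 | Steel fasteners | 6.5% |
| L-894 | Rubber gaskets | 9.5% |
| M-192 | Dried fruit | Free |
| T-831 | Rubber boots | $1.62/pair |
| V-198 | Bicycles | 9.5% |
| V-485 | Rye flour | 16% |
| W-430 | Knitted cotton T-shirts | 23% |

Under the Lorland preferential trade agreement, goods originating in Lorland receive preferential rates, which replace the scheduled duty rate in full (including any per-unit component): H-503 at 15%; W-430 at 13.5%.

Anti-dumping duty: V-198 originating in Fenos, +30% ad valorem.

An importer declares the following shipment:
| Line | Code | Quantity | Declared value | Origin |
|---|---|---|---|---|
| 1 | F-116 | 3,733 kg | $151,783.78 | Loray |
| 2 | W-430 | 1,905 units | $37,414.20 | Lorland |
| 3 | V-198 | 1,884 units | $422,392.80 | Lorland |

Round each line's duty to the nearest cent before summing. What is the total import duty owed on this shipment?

Line 1 (F-116, Loray, 3,733 kg, $151,783.78):
Base rate for F-116 is $4.31/kg.
Duty = 3,733 × $4.31 = $16,089.23.
Line 2 (W-430, Lorland, 1,905 units, $37,414.20):
Base rate for W-430 is 23%.
Origin Lorland qualifies under the Durania–Lorland agreement and W-430 is covered: preferential rate 13.5% applies instead.
Duty = $37,414.20 × 13.5% = $5,050.92.
Line 3 (V-198, Lorland, 1,884 units, $422,392.80):
Base rate for V-198 is 9.5%.
Origin Lorland is the FTA partner but V-198 is not on the preference list; base rate stands.
The additional-duty order on V-198 targets Fenos, not Lorland; it does not apply.
Duty = $422,392.80 × 9.5% = $40,127.32.
Total = $16,089.23 + $5,050.92 + $40,127.32 = $61,267.47.

$61,267.47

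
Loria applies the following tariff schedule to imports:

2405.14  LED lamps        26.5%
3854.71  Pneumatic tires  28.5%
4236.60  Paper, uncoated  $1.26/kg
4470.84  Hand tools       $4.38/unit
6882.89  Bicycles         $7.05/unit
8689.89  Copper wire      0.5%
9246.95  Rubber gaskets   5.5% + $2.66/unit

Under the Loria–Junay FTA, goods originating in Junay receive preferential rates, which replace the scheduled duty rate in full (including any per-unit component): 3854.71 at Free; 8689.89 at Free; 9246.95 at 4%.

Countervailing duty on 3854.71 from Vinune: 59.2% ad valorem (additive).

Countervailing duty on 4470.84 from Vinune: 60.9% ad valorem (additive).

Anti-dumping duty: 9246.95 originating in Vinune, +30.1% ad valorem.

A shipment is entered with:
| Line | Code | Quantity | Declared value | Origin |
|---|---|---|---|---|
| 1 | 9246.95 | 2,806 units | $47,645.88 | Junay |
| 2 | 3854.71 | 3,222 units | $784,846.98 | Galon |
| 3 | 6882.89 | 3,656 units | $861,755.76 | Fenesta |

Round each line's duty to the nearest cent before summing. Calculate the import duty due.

$251,362.03

Line 1 (9246.95, Junay, 2,806 units, $47,645.88):
Base rate for 9246.95 is 5.5% + $2.66/unit.
Origin Junay qualifies under the Loria–Junay agreement and 9246.95 is covered: preferential rate 4% applies instead.
The additional-duty order on 9246.95 targets Vinune, not Junay; it does not apply.
Duty = $47,645.88 × 4% = $1,905.84.
Line 2 (3854.71, Galon, 3,222 units, $784,846.98):
Base rate for 3854.71 is 28.5%.
3854.71 has an FTA preferential rate, but origin Galon is not Junay; base rate stands.
The additional-duty order on 3854.71 targets Vinune, not Galon; it does not apply.
Duty = $784,846.98 × 28.5% = $223,681.39.
Line 3 (6882.89, Fenesta, 3,656 units, $861,755.76):
Base rate for 6882.89 is $7.05/unit.
Duty = 3,656 × $7.05 = $25,774.80.
Total = $1,905.84 + $223,681.39 + $25,774.80 = $251,362.03.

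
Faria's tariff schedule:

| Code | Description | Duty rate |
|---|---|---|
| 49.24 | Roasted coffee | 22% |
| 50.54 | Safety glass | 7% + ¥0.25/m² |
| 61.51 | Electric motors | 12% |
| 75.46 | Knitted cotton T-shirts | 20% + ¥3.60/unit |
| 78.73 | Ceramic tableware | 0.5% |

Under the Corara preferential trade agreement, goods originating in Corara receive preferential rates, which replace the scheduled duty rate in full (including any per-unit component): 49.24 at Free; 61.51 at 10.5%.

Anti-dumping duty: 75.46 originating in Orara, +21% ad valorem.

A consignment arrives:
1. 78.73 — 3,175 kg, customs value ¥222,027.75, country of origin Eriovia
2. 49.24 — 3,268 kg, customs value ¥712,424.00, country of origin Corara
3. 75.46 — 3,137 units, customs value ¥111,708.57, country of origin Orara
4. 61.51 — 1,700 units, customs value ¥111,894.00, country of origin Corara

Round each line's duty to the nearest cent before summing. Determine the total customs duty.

Line 1 (78.73, Eriovia, 3,175 kg, ¥222,027.75):
Base rate for 78.73 is 0.5%.
Duty = ¥222,027.75 × 0.5% = ¥1,110.14.
Line 2 (49.24, Corara, 3,268 kg, ¥712,424.00):
Base rate for 49.24 is 22%.
Origin Corara qualifies under the Faria–Corara agreement and 49.24 is covered: preferential rate Free applies instead.
Duty = ¥712,424.00 × 0% = ¥0.00.
Line 3 (75.46, Orara, 3,137 units, ¥111,708.57):
Base rate for 75.46 is 20% + ¥3.60/unit.
Additional duty on 75.46 from Orara: +21%. Applied ad valorem rate: 20% + 21% = 41%.
Duty = ¥111,708.57 × 41% + 3,137 × ¥3.60 = ¥57,093.71.
Line 4 (61.51, Corara, 1,700 units, ¥111,894.00):
Base rate for 61.51 is 12%.
Origin Corara qualifies under the Faria–Corara agreement and 61.51 is covered: preferential rate 10.5% applies instead.
Duty = ¥111,894.00 × 10.5% = ¥11,748.87.
Total = ¥1,110.14 + ¥0.00 + ¥57,093.71 + ¥11,748.87 = ¥69,952.72.

¥69,952.72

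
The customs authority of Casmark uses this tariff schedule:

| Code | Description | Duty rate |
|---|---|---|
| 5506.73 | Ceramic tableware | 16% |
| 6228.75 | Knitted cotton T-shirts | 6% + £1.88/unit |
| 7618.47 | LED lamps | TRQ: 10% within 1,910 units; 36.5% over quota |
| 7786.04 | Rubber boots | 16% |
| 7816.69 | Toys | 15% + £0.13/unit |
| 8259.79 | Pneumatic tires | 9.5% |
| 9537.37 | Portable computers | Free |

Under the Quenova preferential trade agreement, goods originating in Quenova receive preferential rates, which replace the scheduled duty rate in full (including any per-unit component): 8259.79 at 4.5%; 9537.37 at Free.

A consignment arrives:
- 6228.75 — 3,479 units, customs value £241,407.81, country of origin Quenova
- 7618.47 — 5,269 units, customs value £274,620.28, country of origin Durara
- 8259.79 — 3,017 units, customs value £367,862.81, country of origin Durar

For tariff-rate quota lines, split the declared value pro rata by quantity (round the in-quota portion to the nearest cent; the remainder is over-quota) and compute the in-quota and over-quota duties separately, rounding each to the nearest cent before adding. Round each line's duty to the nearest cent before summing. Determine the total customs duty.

Line 1 (6228.75, Quenova, 3,479 units, £241,407.81):
Base rate for 6228.75 is 6% + £1.88/unit.
Origin Quenova is the FTA partner but 6228.75 is not on the preference list; base rate stands.
Duty = £241,407.81 × 6% + 3,479 × £1.88 = £21,024.99.
Line 2 (7618.47, Durara, 5,269 units, £274,620.28):
Code 7618.47 is under a tariff-rate quota (threshold 1,910 units). In-quota: 1,910 units at 10%; over-quota: 3,359 units at 36.5%.
Pro-rata value split: in-quota = £274,620.28 × 1,910/5,269 = £99,549.20; over-quota = £274,620.28 − £99,549.20 = £175,071.08.
In-quota duty = £99,549.20 × 10% = £9,954.92. Over-quota duty = £175,071.08 × 36.5% = £63,900.94.
Line duty = £9,954.92 + £63,900.94 = £73,855.86.
Line 3 (8259.79, Durar, 3,017 units, £367,862.81):
Base rate for 8259.79 is 9.5%.
8259.79 has an FTA preferential rate, but origin Durar is not Quenova; base rate stands.
Duty = £367,862.81 × 9.5% = £34,946.97.
Total = £21,024.99 + £73,855.86 + £34,946.97 = £129,827.82.

£129,827.82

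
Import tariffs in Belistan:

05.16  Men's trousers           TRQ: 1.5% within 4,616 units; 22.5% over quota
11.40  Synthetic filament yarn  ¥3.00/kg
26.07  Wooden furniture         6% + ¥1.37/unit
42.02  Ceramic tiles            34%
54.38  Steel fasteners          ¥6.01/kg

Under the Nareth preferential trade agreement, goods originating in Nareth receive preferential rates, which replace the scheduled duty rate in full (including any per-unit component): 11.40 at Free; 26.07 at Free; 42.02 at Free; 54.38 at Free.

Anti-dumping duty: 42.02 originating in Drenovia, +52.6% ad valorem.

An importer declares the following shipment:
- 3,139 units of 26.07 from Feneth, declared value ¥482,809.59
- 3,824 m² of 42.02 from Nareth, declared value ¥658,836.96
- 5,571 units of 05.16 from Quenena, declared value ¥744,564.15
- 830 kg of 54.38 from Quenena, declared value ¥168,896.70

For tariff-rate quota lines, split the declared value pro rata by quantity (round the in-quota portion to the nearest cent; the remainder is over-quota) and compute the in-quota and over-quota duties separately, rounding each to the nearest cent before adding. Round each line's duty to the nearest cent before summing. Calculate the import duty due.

¥76,229.28

Line 1 (26.07, Feneth, 3,139 units, ¥482,809.59):
Base rate for 26.07 is 6% + ¥1.37/unit.
26.07 has an FTA preferential rate, but origin Feneth is not Nareth; base rate stands.
Duty = ¥482,809.59 × 6% + 3,139 × ¥1.37 = ¥33,269.01.
Line 2 (42.02, Nareth, 3,824 m², ¥658,836.96):
Base rate for 42.02 is 34%.
Origin Nareth qualifies under the Belistan–Nareth agreement and 42.02 is covered: preferential rate Free applies instead.
The additional-duty order on 42.02 targets Drenovia, not Nareth; it does not apply.
Duty = ¥658,836.96 × 0% = ¥0.00.
Line 3 (05.16, Quenena, 5,571 units, ¥744,564.15):
Code 05.16 is under a tariff-rate quota (threshold 4,616 units). In-quota: 4,616 units at 1.5%; over-quota: 955 units at 22.5%.
Pro-rata value split: in-quota = ¥744,564.15 × 4,616/5,571 = ¥616,928.40; over-quota = ¥744,564.15 − ¥616,928.40 = ¥127,635.75.
In-quota duty = ¥616,928.40 × 1.5% = ¥9,253.93. Over-quota duty = ¥127,635.75 × 22.5% = ¥28,718.04.
Line duty = ¥9,253.93 + ¥28,718.04 = ¥37,971.97.
Line 4 (54.38, Quenena, 830 kg, ¥168,896.70):
Base rate for 54.38 is ¥6.01/kg.
54.38 has an FTA preferential rate, but origin Quenena is not Nareth; base rate stands.
Duty = 830 × ¥6.01 = ¥4,988.30.
Total = ¥33,269.01 + ¥0.00 + ¥37,971.97 + ¥4,988.30 = ¥76,229.28.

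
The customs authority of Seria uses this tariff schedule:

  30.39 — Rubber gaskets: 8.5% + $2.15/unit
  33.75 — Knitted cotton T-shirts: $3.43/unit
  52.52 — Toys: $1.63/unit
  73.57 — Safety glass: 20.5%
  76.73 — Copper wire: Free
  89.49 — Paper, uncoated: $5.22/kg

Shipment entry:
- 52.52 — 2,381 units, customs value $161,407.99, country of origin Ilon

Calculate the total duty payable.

$3,881.03

Line 1 (52.52, Ilon, 2,381 units, $161,407.99):
Base rate for 52.52 is $1.63/unit.
Duty = 2,381 × $1.63 = $3,881.03.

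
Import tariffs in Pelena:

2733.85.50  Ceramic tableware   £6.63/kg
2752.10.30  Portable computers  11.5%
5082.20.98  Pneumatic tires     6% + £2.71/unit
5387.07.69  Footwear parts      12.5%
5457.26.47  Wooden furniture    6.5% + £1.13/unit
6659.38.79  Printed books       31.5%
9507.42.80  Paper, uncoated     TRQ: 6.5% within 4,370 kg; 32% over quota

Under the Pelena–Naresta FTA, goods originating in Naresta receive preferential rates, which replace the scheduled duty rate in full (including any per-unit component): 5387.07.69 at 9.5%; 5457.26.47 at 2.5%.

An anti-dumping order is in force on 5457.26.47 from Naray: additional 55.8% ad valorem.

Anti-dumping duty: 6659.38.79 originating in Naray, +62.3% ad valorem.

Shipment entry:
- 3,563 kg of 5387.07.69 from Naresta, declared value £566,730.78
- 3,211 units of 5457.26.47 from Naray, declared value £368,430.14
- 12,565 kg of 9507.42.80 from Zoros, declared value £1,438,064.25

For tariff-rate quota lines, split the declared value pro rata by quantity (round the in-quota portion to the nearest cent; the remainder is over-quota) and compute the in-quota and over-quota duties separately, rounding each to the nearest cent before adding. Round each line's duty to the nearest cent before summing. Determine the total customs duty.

Line 1 (5387.07.69, Naresta, 3,563 kg, £566,730.78):
Base rate for 5387.07.69 is 12.5%.
Origin Naresta qualifies under the Pelena–Naresta agreement and 5387.07.69 is covered: preferential rate 9.5% applies instead.
Duty = £566,730.78 × 9.5% = £53,839.42.
Line 2 (5457.26.47, Naray, 3,211 units, £368,430.14):
Base rate for 5457.26.47 is 6.5% + £1.13/unit.
5457.26.47 has an FTA preferential rate, but origin Naray is not Naresta; base rate stands.
Additional duty on 5457.26.47 from Naray: +55.8%. Applied ad valorem rate: 6.5% + 55.8% = 62.3%.
Duty = £368,430.14 × 62.3% + 3,211 × £1.13 = £233,160.41.
Line 3 (9507.42.80, Zoros, 12,565 kg, £1,438,064.25):
Code 9507.42.80 is under a tariff-rate quota (threshold 4,370 kg). In-quota: 4,370 kg at 6.5%; over-quota: 8,195 kg at 32%.
Pro-rata value split: in-quota = £1,438,064.25 × 4,370/12,565 = £500,146.50; over-quota = £1,438,064.25 − £500,146.50 = £937,917.75.
In-quota duty = £500,146.50 × 6.5% = £32,509.52. Over-quota duty = £937,917.75 × 32% = £300,133.68.
Line duty = £32,509.52 + £300,133.68 = £332,643.20.
Total = £53,839.42 + £233,160.41 + £332,643.20 = £619,643.03.

£619,643.03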